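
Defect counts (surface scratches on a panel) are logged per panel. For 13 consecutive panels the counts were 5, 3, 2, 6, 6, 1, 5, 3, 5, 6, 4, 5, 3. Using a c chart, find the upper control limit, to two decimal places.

10.27

c̄ = (5 + 3 + 2 + 6 + 6 + 1 + 5 + 3 + 5 + 6 + 4 + 5 + 3) / 13 = 54 / 13 = 4.1538
UCL = c̄ + 3√c̄ = 4.1538 + 3 × √4.1538 = 4.1538 + 3 × 2.0381 = 10.2681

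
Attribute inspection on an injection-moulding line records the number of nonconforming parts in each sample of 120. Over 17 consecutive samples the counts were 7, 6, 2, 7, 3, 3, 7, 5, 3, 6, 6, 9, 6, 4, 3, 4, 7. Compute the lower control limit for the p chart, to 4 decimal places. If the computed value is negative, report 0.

p̄ = Σdᵢ / (k·n) = 88 / (17 × 120) = 0.04314
LCL = p̄ − 3·√(p̄(1−p̄)/n) = 0.04314 − 3 × 0.01855 = -0.01250 → 0 (negative, so LCL = 0)

0.0000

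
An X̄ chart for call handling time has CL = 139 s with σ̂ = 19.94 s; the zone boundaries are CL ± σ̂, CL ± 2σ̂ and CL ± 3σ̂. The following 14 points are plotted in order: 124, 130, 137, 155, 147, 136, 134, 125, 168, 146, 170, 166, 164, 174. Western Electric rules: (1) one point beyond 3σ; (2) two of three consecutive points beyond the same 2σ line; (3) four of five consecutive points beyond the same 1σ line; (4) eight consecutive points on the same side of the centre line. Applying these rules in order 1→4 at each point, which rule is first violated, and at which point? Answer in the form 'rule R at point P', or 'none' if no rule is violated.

rule 3 at point 13

Zone of each point (C = within 1σ̂, B = 1σ̂–2σ̂, A = 2σ̂–3σ̂, * = beyond 3σ̂; sign = side of CL): 1:-C, 2:-C, 3:-C, 4:+C, 5:+C, 6:-C, 7:-C, 8:-C, 9:+B, 10:+C, 11:+B, 12:+B, 13:+B, 14:+B
Rule 3 (four of five consecutive points beyond the same 1σ limit) is satisfied at point 13.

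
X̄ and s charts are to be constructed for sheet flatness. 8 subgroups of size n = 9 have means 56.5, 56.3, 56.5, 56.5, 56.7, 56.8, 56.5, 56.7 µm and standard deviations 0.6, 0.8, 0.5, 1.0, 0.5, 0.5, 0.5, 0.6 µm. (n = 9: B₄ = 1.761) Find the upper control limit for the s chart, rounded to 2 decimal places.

1.10

s̄ = (0.6 + 0.8 + 0.5 + 1.0 + 0.5 + 0.5 + 0.5 + 0.6) / 8 = 0.6250
UCL_s = B₄·s̄ = 1.761 × 0.6250 = 1.1006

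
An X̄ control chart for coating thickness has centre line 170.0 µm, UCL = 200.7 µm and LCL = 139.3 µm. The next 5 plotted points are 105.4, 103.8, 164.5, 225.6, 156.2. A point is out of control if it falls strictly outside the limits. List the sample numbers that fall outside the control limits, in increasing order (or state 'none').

Compare each point to [139.3, 200.7]: sample 1 = 105.4 < LCL; sample 2 = 103.8 < LCL; sample 4 = 225.6 > UCL.

1, 2, 4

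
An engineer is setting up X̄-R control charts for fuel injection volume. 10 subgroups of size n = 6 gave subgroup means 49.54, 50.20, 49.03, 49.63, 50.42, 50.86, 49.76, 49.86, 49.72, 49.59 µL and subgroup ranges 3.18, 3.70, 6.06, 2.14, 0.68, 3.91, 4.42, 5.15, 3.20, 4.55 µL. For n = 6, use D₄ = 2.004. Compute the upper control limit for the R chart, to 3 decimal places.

R̄ = (3.18 + 3.70 + 6.06 + 2.14 + 0.68 + 3.91 + 4.42 + 5.15 + 3.20 + 4.55) / 10 = 36.9900 / 10 = 3.6990
UCL_R = D₄·R̄ = 2.004 × 3.6990 = 7.4128

7.413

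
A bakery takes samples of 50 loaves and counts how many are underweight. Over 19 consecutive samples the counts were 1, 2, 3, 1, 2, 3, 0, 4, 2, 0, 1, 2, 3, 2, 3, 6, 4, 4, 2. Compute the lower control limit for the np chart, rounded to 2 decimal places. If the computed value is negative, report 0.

p̄ = Σdᵢ / (k·n) = 45 / (19 × 50) = 0.04737
LCL = np̄ − 3·√(np̄(1−p̄)) = 2.3684 − 3 × 1.5021 = -2.1378 → 0 (negative, so LCL = 0)

0.00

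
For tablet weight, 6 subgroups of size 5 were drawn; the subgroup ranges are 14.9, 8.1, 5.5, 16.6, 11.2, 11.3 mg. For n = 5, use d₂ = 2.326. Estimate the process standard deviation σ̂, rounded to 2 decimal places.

4.84

R̄ = (14.9 + 8.1 + 5.5 + 16.6 + 11.2 + 11.3) / 6 = 11.2667
σ̂ = R̄ / d₂ = 11.2667 / 2.326 = 4.8438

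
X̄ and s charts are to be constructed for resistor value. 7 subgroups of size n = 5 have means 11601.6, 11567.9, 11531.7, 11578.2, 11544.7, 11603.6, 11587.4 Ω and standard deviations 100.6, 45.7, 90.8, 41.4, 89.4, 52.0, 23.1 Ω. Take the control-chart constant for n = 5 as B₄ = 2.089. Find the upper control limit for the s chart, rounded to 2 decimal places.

132.20

s̄ = (100.6 + 45.7 + 90.8 + 41.4 + 89.4 + 52.0 + 23.1) / 7 = 63.2857
UCL_s = B₄·s̄ = 2.089 × 63.2857 = 132.2039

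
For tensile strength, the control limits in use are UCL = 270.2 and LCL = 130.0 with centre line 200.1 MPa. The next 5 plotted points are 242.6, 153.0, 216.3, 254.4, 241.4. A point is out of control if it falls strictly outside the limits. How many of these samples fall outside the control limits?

0

All 5 points lie within [130.0, 270.2].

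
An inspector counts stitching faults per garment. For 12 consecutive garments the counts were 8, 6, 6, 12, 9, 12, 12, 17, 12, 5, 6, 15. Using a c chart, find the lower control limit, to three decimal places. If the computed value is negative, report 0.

0.513

c̄ = (8 + 6 + 6 + 12 + 9 + 12 + 12 + 17 + 12 + 5 + 6 + 15) / 12 = 120 / 12 = 10.0000
LCL = c̄ − 3√c̄ = 10.0000 − 3 × 3.1623 = 0.5132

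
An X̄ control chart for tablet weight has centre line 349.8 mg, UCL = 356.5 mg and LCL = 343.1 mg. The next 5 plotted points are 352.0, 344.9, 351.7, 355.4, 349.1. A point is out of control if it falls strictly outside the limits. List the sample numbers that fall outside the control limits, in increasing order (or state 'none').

All 5 points lie within [343.1, 356.5].

none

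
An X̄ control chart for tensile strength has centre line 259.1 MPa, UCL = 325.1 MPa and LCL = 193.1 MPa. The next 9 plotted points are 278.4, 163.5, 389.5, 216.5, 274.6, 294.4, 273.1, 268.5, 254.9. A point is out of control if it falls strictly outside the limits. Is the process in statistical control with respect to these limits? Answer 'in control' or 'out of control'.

Compare each point to [193.1, 325.1]: sample 2 = 163.5 < LCL; sample 3 = 389.5 > UCL.

out of control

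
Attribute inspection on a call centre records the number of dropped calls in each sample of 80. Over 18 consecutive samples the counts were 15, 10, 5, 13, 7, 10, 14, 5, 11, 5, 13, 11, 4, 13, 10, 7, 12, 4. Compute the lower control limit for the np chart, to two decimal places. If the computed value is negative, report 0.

p̄ = Σdᵢ / (k·n) = 169 / (18 × 80) = 0.11736
LCL = np̄ − 3·√(np̄(1−p̄)) = 9.3889 − 3 × 2.8787 = 0.7527

0.75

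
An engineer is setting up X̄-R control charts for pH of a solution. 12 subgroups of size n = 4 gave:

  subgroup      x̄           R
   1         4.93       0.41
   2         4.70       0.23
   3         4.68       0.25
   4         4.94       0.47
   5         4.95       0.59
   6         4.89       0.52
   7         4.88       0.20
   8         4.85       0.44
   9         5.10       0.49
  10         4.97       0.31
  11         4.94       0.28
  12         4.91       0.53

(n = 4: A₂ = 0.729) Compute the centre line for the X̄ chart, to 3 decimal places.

X̄̄ = (4.93 + 4.70 + 4.68 + 4.94 + 4.95 + 4.89 + 4.88 + 4.85 + 5.10 + 4.97 + 4.94 + 4.91) / 12 = 58.7400 / 12 = 4.8950
CL = X̄̄ = 4.8950

4.895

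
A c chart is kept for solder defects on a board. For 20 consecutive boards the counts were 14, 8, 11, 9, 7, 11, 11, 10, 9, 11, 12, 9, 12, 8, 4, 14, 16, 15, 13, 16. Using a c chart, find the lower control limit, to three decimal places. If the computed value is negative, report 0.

1.050

c̄ = (14 + 8 + 11 + 9 + 7 + 11 + 11 + 10 + 9 + 11 + 12 + 9 + 12 + 8 + 4 + 14 + 16 + 15 + 13 + 16) / 20 = 220 / 20 = 11.0000
LCL = c̄ − 3√c̄ = 11.0000 − 3 × 3.3166 = 1.0501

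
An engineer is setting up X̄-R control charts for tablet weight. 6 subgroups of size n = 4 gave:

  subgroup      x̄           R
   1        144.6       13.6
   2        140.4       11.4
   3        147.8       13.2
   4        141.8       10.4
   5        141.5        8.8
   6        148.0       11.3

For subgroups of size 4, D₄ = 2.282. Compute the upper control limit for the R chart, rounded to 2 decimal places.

R̄ = (13.6 + 11.4 + 13.2 + 10.4 + 8.8 + 11.3) / 6 = 68.7000 / 6 = 11.4500
UCL_R = D₄·R̄ = 2.282 × 11.4500 = 26.1289

26.13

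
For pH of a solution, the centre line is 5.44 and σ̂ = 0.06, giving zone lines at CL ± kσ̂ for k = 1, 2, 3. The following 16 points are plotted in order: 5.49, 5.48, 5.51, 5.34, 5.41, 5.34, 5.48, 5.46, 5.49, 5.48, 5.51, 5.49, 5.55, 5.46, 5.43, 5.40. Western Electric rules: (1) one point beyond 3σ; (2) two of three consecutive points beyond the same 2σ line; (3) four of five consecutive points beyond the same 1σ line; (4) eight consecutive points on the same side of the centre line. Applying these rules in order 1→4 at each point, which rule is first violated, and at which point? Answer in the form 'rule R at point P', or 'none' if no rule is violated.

rule 4 at point 14

Zone of each point (C = within 1σ̂, B = 1σ̂–2σ̂, A = 2σ̂–3σ̂, * = beyond 3σ̂; sign = side of CL): 1:+C, 2:+C, 3:+B, 4:-B, 5:-C, 6:-B, 7:+C, 8:+C, 9:+C, 10:+C, 11:+B, 12:+C, 13:+B, 14:+C, 15:-C, 16:-C
Rule 4 (eight consecutive points on the same side of the centre line) is satisfied at point 14.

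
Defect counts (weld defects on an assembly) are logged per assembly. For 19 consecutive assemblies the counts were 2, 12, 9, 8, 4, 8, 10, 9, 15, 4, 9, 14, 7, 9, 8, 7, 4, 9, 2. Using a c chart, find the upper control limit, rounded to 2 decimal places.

c̄ = (2 + 12 + 9 + 8 + 4 + 8 + 10 + 9 + 15 + 4 + 9 + 14 + 7 + 9 + 8 + 7 + 4 + 9 + 2) / 19 = 150 / 19 = 7.8947
UCL = c̄ + 3√c̄ = 7.8947 + 3 × √7.8947 = 7.8947 + 3 × 2.8098 = 16.3240

16.32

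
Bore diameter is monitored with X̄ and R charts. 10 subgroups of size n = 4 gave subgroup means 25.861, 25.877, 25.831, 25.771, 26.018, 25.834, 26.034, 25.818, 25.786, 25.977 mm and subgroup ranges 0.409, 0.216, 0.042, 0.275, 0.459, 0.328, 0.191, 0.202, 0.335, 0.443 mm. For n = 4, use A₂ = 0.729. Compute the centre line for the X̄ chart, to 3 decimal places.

25.881

X̄̄ = (25.861 + 25.877 + 25.831 + 25.771 + 26.018 + 25.834 + 26.034 + 25.818 + 25.786 + 25.977) / 10 = 258.8070 / 10 = 25.8807
CL = X̄̄ = 25.8807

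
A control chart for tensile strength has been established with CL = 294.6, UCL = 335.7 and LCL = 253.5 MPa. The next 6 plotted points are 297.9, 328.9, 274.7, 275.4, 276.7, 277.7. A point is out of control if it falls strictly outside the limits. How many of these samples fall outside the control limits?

0

All 6 points lie within [253.5, 335.7].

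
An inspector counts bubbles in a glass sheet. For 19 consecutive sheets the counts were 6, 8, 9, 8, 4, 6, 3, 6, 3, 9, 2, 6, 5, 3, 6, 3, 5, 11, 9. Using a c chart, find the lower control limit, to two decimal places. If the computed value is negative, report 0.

c̄ = (6 + 8 + 9 + 8 + 4 + 6 + 3 + 6 + 3 + 9 + 2 + 6 + 5 + 3 + 6 + 3 + 5 + 11 + 9) / 19 = 112 / 19 = 5.8947
LCL = c̄ − 3√c̄ = 5.8947 − 3 × 2.4279 = -1.3890 → 0 (cannot be negative)

0.00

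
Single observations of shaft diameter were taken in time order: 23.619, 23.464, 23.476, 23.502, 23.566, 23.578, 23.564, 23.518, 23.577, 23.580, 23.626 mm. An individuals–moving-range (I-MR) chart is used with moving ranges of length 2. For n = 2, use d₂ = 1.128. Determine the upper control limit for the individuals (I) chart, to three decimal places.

X̄ = (23.619 + 23.464 + 23.476 + 23.502 + 23.566 + 23.578 + 23.564 + 23.518 + 23.577 + 23.580 + 23.626) / 11 = 23.5518
Moving ranges: 0.155, 0.012, 0.026, 0.064, 0.012, 0.014, 0.046, 0.059, 0.003, 0.046; M̄R̄ = 0.4370 / 10 = 0.0437
UCL = X̄ + 3·M̄R̄/d₂ = 23.5518 + 3 × 0.0437 / 1.128 = 23.6680

23.668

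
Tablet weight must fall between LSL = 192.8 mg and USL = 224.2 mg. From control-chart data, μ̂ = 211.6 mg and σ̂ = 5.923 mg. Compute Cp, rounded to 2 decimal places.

Cp = (USL − LSL) / (6σ̂) = (224.2 − 192.8) / (6 × 5.923) = 31.4000 / 35.5380 = 0.8836

0.88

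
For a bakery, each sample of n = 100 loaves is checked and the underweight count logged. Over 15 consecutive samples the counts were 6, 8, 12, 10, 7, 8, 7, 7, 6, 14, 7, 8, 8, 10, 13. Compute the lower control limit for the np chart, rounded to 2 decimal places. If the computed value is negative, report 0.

p̄ = Σdᵢ / (k·n) = 131 / (15 × 100) = 0.08733
LCL = np̄ − 3·√(np̄(1−p̄)) = 8.7333 − 3 × 2.8232 = 0.2636

0.26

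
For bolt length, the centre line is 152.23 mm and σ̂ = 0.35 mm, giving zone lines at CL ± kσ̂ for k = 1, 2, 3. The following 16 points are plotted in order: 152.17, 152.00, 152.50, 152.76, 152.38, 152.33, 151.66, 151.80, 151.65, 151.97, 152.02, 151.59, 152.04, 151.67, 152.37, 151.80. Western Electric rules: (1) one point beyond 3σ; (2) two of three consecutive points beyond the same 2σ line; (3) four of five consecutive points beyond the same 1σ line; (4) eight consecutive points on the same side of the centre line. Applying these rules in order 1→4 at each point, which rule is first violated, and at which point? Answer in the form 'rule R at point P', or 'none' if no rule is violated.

rule 4 at point 14

Zone of each point (C = within 1σ̂, B = 1σ̂–2σ̂, A = 2σ̂–3σ̂, * = beyond 3σ̂; sign = side of CL): 1:-C, 2:-C, 3:+C, 4:+B, 5:+C, 6:+C, 7:-B, 8:-B, 9:-B, 10:-C, 11:-C, 12:-B, 13:-C, 14:-B, 15:+C, 16:-B
Rule 4 (eight consecutive points on the same side of the centre line) is satisfied at point 14.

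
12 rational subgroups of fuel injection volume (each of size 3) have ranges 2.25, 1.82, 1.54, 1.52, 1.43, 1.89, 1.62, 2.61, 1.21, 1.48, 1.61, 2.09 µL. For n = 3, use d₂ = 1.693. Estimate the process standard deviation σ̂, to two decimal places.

R̄ = (2.25 + 1.82 + 1.54 + 1.52 + 1.43 + 1.89 + 1.62 + 2.61 + 1.21 + 1.48 + 1.61 + 2.09) / 12 = 1.7558
σ̂ = R̄ / d₂ = 1.7558 / 1.693 = 1.0371

1.04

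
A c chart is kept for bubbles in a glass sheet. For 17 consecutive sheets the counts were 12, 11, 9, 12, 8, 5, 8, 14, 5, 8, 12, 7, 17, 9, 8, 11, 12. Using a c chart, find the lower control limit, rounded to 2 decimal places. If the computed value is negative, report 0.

0.45

c̄ = (12 + 11 + 9 + 12 + 8 + 5 + 8 + 14 + 5 + 8 + 12 + 7 + 17 + 9 + 8 + 11 + 12) / 17 = 168 / 17 = 9.8824
LCL = c̄ − 3√c̄ = 9.8824 − 3 × 3.1436 = 0.4515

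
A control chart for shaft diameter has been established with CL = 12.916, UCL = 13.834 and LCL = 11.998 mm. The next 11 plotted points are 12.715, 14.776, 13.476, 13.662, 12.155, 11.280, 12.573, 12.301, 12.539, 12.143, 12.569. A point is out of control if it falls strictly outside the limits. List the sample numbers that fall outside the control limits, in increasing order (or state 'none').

2, 6

Compare each point to [11.998, 13.834]: sample 2 = 14.776 > UCL; sample 6 = 11.280 < LCL.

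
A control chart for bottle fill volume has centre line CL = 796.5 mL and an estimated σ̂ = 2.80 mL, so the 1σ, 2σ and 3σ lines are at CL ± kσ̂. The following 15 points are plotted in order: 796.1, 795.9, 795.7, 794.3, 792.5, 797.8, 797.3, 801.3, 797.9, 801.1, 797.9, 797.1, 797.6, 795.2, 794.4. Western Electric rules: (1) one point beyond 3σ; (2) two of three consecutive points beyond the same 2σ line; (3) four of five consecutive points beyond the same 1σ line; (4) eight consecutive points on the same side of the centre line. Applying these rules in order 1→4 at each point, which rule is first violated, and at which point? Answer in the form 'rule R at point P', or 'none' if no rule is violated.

Zone of each point (C = within 1σ̂, B = 1σ̂–2σ̂, A = 2σ̂–3σ̂, * = beyond 3σ̂; sign = side of CL): 1:-C, 2:-C, 3:-C, 4:-C, 5:-B, 6:+C, 7:+C, 8:+B, 9:+C, 10:+B, 11:+C, 12:+C, 13:+C, 14:-C, 15:-C
Rule 4 (eight consecutive points on the same side of the centre line) is satisfied at point 13.

rule 4 at point 13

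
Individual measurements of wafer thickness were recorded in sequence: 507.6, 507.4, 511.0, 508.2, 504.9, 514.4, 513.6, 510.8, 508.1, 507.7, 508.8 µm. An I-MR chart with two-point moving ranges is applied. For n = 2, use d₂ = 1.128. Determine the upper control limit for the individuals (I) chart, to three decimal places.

X̄ = (507.6 + 507.4 + 511.0 + 508.2 + 504.9 + 514.4 + 513.6 + 510.8 + 508.1 + 507.7 + 508.8) / 11 = 509.3182
Moving ranges: 0.2, 3.6, 2.8, 3.3, 9.5, 0.8, 2.8, 2.7, 0.4, 1.1; M̄R̄ = 27.2000 / 10 = 2.7200
UCL = X̄ + 3·M̄R̄/d₂ = 509.3182 + 3 × 2.7200 / 1.128 = 516.5522

516.552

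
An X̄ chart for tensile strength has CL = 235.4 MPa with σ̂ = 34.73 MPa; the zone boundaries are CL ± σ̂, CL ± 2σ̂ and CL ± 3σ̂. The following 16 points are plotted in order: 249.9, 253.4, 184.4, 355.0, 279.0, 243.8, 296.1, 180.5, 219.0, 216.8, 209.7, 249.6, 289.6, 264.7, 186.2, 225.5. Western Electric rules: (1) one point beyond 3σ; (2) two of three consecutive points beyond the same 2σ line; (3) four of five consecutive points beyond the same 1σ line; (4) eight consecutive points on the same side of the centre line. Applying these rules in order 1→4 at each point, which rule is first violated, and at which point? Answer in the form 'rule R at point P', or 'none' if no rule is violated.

Zone of each point (C = within 1σ̂, B = 1σ̂–2σ̂, A = 2σ̂–3σ̂, * = beyond 3σ̂; sign = side of CL): 1:+C, 2:+C, 3:-B, 4:+*, 5:+B, 6:+C, 7:+B, 8:-B, 9:-C, 10:-C, 11:-C, 12:+C, 13:+B, 14:+C, 15:-B, 16:-C
Rule 1 (one point beyond the 3σ limits) is satisfied at point 4.

rule 1 at point 4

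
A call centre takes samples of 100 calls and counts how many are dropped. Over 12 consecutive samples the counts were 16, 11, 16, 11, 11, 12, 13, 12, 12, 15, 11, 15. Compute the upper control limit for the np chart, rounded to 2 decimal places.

p̄ = Σdᵢ / (k·n) = 155 / (12 × 100) = 0.12917
UCL = np̄ + 3·√(np̄(1−p̄)) = 12.9167 + 3 × √(12.9167×0.87083) = 12.9167 + 3 × 3.3538 = 22.9782

22.98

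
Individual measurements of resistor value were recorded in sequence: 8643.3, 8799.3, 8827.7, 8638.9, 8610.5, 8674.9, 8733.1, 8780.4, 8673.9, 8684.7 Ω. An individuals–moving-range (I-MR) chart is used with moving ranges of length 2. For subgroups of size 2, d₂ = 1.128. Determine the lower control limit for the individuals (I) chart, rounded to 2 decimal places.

8503.12

X̄ = (8643.3 + 8799.3 + 8827.7 + 8638.9 + 8610.5 + 8674.9 + 8733.1 + 8780.4 + 8673.9 + 8684.7) / 10 = 8706.6700
Moving ranges: 156.0, 28.4, 188.8, 28.4, 64.4, 58.2, 47.3, 106.5, 10.8; M̄R̄ = 688.8000 / 9 = 76.5333
LCL = X̄ − 3·M̄R̄/d₂ = 8706.6700 − 3 × 76.5333 / 1.128 = 8503.1239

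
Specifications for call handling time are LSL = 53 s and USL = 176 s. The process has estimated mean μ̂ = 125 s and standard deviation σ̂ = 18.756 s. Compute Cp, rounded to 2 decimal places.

1.09

Cp = (USL − LSL) / (6σ̂) = (176 − 53) / (6 × 18.756) = 123.0000 / 112.5360 = 1.0930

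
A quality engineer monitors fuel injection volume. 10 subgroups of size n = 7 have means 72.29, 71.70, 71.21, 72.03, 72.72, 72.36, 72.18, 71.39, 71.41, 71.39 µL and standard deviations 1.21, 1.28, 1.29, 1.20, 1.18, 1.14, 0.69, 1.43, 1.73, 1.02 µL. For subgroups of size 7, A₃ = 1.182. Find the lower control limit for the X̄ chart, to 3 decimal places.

70.430

X̄̄ = (72.29 + 71.70 + 71.21 + 72.03 + 72.72 + 72.36 + 72.18 + 71.39 + 71.41 + 71.39) / 10 = 71.8680
s̄ = (1.21 + 1.28 + 1.29 + 1.20 + 1.18 + 1.14 + 0.69 + 1.43 + 1.73 + 1.02) / 10 = 1.2170
LCL = X̄̄ − A₃·s̄ = 71.8680 − 1.182 × 1.2170 = 70.4295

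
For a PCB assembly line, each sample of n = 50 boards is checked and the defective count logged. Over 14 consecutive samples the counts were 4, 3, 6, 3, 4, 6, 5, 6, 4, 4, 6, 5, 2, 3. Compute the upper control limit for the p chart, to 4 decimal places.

p̄ = Σdᵢ / (k·n) = 61 / (14 × 50) = 0.08714
UCL = p̄ + 3·√(p̄(1−p̄)/n) = 0.08714 + 3 × √(0.08714×0.91286/50) = 0.08714 + 3 × 0.03989 = 0.20680

0.2068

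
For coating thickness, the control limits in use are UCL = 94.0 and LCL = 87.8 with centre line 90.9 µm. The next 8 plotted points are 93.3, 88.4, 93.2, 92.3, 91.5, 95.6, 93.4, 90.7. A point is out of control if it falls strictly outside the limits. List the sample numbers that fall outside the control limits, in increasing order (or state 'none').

6

Compare each point to [87.8, 94.0]: sample 6 = 95.6 > UCL.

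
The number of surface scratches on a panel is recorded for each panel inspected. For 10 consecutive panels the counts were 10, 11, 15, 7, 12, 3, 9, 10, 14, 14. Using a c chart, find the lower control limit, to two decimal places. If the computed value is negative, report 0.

c̄ = (10 + 11 + 15 + 7 + 12 + 3 + 9 + 10 + 14 + 14) / 10 = 105 / 10 = 10.5000
LCL = c̄ − 3√c̄ = 10.5000 − 3 × 3.2404 = 0.7789

0.78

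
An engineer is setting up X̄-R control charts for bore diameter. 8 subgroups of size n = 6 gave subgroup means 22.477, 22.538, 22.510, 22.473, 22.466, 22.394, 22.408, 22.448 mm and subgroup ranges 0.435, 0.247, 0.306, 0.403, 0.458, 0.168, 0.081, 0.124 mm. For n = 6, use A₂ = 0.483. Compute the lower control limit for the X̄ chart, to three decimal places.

X̄̄ = (22.477 + 22.538 + 22.510 + 22.473 + 22.466 + 22.394 + 22.408 + 22.448) / 8 = 179.7140 / 8 = 22.4642
R̄ = (0.435 + 0.247 + 0.306 + 0.403 + 0.458 + 0.168 + 0.081 + 0.124) / 8 = 2.2220 / 8 = 0.2777
LCL = X̄̄ − A₂·R̄ = 22.4642 − 0.483 × 0.2777 = 22.3301

22.330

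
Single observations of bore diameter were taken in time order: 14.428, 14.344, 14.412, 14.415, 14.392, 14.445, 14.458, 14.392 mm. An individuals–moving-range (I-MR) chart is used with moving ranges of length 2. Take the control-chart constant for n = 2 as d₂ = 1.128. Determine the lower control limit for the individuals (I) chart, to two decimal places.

14.29

X̄ = (14.428 + 14.344 + 14.412 + 14.415 + 14.392 + 14.445 + 14.458 + 14.392) / 8 = 14.4108
Moving ranges: 0.084, 0.068, 0.003, 0.023, 0.053, 0.013, 0.066; M̄R̄ = 0.3100 / 7 = 0.0443
LCL = X̄ − 3·M̄R̄/d₂ = 14.4108 − 3 × 0.0443 / 1.128 = 14.2930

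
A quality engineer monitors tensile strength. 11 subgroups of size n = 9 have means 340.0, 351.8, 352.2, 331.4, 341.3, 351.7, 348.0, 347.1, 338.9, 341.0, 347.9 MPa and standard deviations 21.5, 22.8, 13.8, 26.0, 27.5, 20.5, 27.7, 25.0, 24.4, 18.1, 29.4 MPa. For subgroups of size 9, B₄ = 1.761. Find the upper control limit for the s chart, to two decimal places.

s̄ = (21.5 + 22.8 + 13.8 + 26.0 + 27.5 + 20.5 + 27.7 + 25.0 + 24.4 + 18.1 + 29.4) / 11 = 23.3364
UCL_s = B₄·s̄ = 1.761 × 23.3364 = 41.0953

41.10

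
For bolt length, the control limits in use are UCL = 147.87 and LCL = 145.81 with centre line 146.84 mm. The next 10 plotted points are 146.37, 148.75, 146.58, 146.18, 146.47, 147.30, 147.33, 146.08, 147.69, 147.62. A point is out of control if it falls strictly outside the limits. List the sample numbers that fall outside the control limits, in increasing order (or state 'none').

Compare each point to [145.81, 147.87]: sample 2 = 148.75 > UCL.

2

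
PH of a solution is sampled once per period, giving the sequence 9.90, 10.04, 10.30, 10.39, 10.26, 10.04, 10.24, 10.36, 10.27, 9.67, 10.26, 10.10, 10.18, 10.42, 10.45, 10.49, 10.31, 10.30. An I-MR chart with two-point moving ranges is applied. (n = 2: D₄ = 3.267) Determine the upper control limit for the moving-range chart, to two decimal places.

Moving ranges: 0.14, 0.26, 0.09, 0.13, 0.22, 0.20, 0.12, 0.09, 0.60, 0.59, 0.16, 0.08, 0.24, 0.03, 0.04, 0.18, 0.01; M̄R̄ = 3.1800 / 17 = 0.1871
UCL_MR = D₄·M̄R̄ = 3.267 × 0.1871 = 0.6111

0.61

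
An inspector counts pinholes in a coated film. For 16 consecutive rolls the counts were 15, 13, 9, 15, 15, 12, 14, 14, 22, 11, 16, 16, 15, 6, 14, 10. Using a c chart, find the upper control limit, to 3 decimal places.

24.611

c̄ = (15 + 13 + 9 + 15 + 15 + 12 + 14 + 14 + 22 + 11 + 16 + 16 + 15 + 6 + 14 + 10) / 16 = 217 / 16 = 13.5625
UCL = c̄ + 3√c̄ = 13.5625 + 3 × √13.5625 = 13.5625 + 3 × 3.6827 = 24.6107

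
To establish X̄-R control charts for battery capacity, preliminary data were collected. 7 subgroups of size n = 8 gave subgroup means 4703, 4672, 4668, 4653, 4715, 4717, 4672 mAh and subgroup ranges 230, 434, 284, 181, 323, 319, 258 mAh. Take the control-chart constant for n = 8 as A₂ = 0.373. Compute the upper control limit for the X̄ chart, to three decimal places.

4793.831

X̄̄ = (4703 + 4672 + 4668 + 4653 + 4715 + 4717 + 4672) / 7 = 32800.0000 / 7 = 4685.7143
R̄ = (230 + 434 + 284 + 181 + 323 + 319 + 258) / 7 = 2029.0000 / 7 = 289.8571
UCL = X̄̄ + A₂·R̄ = 4685.7143 + 0.373 × 289.8571 = 4793.8310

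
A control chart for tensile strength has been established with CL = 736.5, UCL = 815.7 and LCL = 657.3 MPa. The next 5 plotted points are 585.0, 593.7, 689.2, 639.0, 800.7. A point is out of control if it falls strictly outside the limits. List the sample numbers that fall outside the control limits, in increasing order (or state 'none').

Compare each point to [657.3, 815.7]: sample 1 = 585.0 < LCL; sample 2 = 593.7 < LCL; sample 4 = 639.0 < LCL.

1, 2, 4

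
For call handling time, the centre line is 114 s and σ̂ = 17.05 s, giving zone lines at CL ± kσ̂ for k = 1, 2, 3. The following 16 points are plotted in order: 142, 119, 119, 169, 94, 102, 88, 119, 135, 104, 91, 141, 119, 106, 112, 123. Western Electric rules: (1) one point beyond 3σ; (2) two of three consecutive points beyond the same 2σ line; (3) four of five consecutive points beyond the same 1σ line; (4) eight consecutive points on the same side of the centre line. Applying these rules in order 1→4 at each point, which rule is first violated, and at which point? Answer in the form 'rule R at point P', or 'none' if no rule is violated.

rule 1 at point 4

Zone of each point (C = within 1σ̂, B = 1σ̂–2σ̂, A = 2σ̂–3σ̂, * = beyond 3σ̂; sign = side of CL): 1:+B, 2:+C, 3:+C, 4:+*, 5:-B, 6:-C, 7:-B, 8:+C, 9:+B, 10:-C, 11:-B, 12:+B, 13:+C, 14:-C, 15:-C, 16:+C
Rule 1 (one point beyond the 3σ limits) is satisfied at point 4.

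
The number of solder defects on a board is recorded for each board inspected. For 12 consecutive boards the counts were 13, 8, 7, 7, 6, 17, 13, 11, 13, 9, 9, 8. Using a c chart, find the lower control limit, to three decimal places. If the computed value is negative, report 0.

c̄ = (13 + 8 + 7 + 7 + 6 + 17 + 13 + 11 + 13 + 9 + 9 + 8) / 12 = 121 / 12 = 10.0833
LCL = c̄ − 3√c̄ = 10.0833 − 3 × 3.1754 = 0.5571

0.557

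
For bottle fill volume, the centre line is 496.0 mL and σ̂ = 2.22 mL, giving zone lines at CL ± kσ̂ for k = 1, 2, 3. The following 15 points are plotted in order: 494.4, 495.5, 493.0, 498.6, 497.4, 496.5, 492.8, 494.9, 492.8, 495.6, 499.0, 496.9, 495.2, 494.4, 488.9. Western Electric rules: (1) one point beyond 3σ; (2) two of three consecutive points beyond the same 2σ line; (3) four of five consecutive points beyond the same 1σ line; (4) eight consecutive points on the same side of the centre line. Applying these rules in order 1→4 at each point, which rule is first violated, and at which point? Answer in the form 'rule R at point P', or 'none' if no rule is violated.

Zone of each point (C = within 1σ̂, B = 1σ̂–2σ̂, A = 2σ̂–3σ̂, * = beyond 3σ̂; sign = side of CL): 1:-C, 2:-C, 3:-B, 4:+B, 5:+C, 6:+C, 7:-B, 8:-C, 9:-B, 10:-C, 11:+B, 12:+C, 13:-C, 14:-C, 15:-*
Rule 1 (one point beyond the 3σ limits) is satisfied at point 15.

rule 1 at point 15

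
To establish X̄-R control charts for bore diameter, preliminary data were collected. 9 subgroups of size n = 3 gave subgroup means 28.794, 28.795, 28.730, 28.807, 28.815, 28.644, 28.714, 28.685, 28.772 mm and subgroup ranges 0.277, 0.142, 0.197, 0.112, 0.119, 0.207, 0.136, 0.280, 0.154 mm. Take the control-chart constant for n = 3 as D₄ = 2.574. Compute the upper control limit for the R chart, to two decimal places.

0.46

R̄ = (0.277 + 0.142 + 0.197 + 0.112 + 0.119 + 0.207 + 0.136 + 0.280 + 0.154) / 9 = 1.6240 / 9 = 0.1804
UCL_R = D₄·R̄ = 2.574 × 0.1804 = 0.4645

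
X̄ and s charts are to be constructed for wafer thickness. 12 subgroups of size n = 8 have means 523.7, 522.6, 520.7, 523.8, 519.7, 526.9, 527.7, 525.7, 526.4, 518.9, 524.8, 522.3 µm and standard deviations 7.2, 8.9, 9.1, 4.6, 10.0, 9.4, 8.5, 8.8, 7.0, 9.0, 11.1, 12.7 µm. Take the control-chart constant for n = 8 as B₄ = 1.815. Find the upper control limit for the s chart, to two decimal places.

16.08

s̄ = (7.2 + 8.9 + 9.1 + 4.6 + 10.0 + 9.4 + 8.5 + 8.8 + 7.0 + 9.0 + 11.1 + 12.7) / 12 = 8.8583
UCL_s = B₄·s̄ = 1.815 × 8.8583 = 16.0779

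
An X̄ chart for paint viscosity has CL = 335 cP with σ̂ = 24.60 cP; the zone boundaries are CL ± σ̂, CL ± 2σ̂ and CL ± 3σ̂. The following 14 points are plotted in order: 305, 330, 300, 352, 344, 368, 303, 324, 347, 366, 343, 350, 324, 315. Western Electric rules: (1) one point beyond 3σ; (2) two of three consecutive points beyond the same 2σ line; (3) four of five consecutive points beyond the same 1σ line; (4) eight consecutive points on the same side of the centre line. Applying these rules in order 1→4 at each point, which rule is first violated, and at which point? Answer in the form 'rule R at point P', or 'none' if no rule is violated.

none

Zone of each point (C = within 1σ̂, B = 1σ̂–2σ̂, A = 2σ̂–3σ̂, * = beyond 3σ̂; sign = side of CL): 1:-B, 2:-C, 3:-B, 4:+C, 5:+C, 6:+B, 7:-B, 8:-C, 9:+C, 10:+B, 11:+C, 12:+C, 13:-C, 14:-C
No rule fires across all 14 points.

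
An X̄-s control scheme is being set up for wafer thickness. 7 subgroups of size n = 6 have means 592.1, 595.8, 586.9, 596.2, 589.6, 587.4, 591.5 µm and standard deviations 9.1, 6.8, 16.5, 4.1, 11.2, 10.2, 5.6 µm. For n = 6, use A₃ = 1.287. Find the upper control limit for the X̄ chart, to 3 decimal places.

X̄̄ = (592.1 + 595.8 + 586.9 + 596.2 + 589.6 + 587.4 + 591.5) / 7 = 591.3571
s̄ = (9.1 + 6.8 + 16.5 + 4.1 + 11.2 + 10.2 + 5.6) / 7 = 9.0714
UCL = X̄̄ + A₃·s̄ = 591.3571 + 1.287 × 9.0714 = 603.0321

603.032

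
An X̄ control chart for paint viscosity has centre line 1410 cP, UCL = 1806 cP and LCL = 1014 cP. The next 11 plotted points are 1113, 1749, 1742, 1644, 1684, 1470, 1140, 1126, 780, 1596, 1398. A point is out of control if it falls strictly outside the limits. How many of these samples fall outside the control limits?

1

Compare each point to [1014, 1806]: sample 9 = 780 < LCL.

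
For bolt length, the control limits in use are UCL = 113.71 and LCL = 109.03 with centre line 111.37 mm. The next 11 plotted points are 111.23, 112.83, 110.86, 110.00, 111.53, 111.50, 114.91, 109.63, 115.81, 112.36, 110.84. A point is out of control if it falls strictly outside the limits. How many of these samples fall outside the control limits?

Compare each point to [109.03, 113.71]: sample 7 = 114.91 > UCL; sample 9 = 115.81 > UCL.

2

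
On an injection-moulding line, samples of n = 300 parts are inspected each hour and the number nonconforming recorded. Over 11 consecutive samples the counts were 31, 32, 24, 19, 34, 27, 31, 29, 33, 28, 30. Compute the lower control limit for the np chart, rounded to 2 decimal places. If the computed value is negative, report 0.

p̄ = Σdᵢ / (k·n) = 318 / (11 × 300) = 0.09636
LCL = np̄ − 3·√(np̄(1−p̄)) = 28.9091 − 3 × 5.1111 = 13.5758

13.58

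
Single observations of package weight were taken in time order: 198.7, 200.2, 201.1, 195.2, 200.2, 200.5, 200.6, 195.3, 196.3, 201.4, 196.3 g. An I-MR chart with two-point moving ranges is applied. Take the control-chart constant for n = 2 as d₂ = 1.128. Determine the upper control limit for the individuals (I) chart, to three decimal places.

X̄ = (198.7 + 200.2 + 201.1 + 195.2 + 200.2 + 200.5 + 200.6 + 195.3 + 196.3 + 201.4 + 196.3) / 11 = 198.7091
Moving ranges: 1.5, 0.9, 5.9, 5.0, 0.3, 0.1, 5.3, 1.0, 5.1, 5.1; M̄R̄ = 30.2000 / 10 = 3.0200
UCL = X̄ + 3·M̄R̄/d₂ = 198.7091 + 3 × 3.0200 / 1.128 = 206.7410

206.741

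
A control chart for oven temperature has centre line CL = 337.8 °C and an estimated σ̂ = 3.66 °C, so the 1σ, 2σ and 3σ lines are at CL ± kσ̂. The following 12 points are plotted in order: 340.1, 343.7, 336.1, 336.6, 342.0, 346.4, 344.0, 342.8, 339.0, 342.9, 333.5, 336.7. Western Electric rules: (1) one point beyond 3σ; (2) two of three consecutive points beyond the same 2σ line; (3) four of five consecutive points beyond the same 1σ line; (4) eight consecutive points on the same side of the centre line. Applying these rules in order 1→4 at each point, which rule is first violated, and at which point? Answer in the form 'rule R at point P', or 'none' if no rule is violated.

rule 3 at point 8

Zone of each point (C = within 1σ̂, B = 1σ̂–2σ̂, A = 2σ̂–3σ̂, * = beyond 3σ̂; sign = side of CL): 1:+C, 2:+B, 3:-C, 4:-C, 5:+B, 6:+A, 7:+B, 8:+B, 9:+C, 10:+B, 11:-B, 12:-C
Rule 3 (four of five consecutive points beyond the same 1σ limit) is satisfied at point 8.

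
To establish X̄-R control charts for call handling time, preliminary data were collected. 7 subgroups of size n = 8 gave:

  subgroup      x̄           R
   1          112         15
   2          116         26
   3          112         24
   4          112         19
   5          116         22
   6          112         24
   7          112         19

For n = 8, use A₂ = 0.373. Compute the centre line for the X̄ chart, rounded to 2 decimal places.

X̄̄ = (112 + 116 + 112 + 112 + 116 + 112 + 112) / 7 = 792.0000 / 7 = 113.1429
CL = X̄̄ = 113.1429

113.14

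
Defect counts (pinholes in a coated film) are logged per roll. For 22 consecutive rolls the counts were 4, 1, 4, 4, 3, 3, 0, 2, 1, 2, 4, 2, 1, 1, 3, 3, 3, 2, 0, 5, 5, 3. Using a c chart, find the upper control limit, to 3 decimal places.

7.332

c̄ = (4 + 1 + 4 + 4 + 3 + 3 + 0 + 2 + 1 + 2 + 4 + 2 + 1 + 1 + 3 + 3 + 3 + 2 + 0 + 5 + 5 + 3) / 22 = 56 / 22 = 2.5455
UCL = c̄ + 3√c̄ = 2.5455 + 3 × √2.5455 = 2.5455 + 3 × 1.5954 = 7.3318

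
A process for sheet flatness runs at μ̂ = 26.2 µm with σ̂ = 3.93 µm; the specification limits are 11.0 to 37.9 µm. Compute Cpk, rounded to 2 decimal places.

0.99

Cpu = (USL − μ̂) / (3σ̂) = (37.9 − 26.2) / (3 × 3.93) = 0.9924; Cpl = (μ̂ − LSL) / (3σ̂) = (26.2 − 11.0) / (3 × 3.93) = 1.2892; Cpk = min(Cpu, Cpl) = 0.9924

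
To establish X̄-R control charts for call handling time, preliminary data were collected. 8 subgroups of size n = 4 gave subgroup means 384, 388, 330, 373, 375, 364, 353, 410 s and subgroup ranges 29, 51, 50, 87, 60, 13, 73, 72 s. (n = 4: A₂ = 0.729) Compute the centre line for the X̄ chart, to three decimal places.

372.125

X̄̄ = (384 + 388 + 330 + 373 + 375 + 364 + 353 + 410) / 8 = 2977.0000 / 8 = 372.1250
CL = X̄̄ = 372.1250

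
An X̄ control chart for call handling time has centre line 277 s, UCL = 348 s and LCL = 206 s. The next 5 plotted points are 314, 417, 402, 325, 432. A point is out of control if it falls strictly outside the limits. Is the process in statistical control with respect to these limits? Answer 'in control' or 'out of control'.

Compare each point to [206, 348]: sample 2 = 417 > UCL; sample 3 = 402 > UCL; sample 5 = 432 > UCL.

out of control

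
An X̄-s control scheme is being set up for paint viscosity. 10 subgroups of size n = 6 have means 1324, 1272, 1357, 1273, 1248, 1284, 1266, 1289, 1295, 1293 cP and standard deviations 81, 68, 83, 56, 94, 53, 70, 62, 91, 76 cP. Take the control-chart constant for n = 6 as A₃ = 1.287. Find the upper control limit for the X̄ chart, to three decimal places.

1384.566

X̄̄ = (1324 + 1272 + 1357 + 1273 + 1248 + 1284 + 1266 + 1289 + 1295 + 1293) / 10 = 1290.1000
s̄ = (81 + 68 + 83 + 56 + 94 + 53 + 70 + 62 + 91 + 76) / 10 = 73.4000
UCL = X̄̄ + A₃·s̄ = 1290.1000 + 1.287 × 73.4000 = 1384.5658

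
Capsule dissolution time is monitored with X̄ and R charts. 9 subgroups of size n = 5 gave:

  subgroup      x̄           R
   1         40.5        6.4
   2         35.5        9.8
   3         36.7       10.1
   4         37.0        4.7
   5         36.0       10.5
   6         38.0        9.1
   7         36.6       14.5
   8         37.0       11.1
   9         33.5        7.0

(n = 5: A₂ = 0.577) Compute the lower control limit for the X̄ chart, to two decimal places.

X̄̄ = (40.5 + 35.5 + 36.7 + 37.0 + 36.0 + 38.0 + 36.6 + 37.0 + 33.5) / 9 = 330.8000 / 9 = 36.7556
R̄ = (6.4 + 9.8 + 10.1 + 4.7 + 10.5 + 9.1 + 14.5 + 11.1 + 7.0) / 9 = 83.2000 / 9 = 9.2444
LCL = X̄̄ − A₂·R̄ = 36.7556 − 0.577 × 9.2444 = 31.4215

31.42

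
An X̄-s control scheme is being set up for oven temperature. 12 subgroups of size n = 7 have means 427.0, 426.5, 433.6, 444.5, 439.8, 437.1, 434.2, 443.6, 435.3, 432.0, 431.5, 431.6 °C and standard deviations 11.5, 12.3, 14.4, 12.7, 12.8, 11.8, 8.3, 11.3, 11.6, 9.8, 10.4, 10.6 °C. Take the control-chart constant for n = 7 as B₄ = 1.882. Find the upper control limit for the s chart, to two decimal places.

21.56

s̄ = (11.5 + 12.3 + 14.4 + 12.7 + 12.8 + 11.8 + 8.3 + 11.3 + 11.6 + 9.8 + 10.4 + 10.6) / 12 = 11.4583
UCL_s = B₄·s̄ = 1.882 × 11.4583 = 21.5646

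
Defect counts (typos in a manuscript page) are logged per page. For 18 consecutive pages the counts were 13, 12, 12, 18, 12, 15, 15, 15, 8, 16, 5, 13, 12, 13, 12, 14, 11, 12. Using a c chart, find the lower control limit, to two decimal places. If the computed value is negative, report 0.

1.99

c̄ = (13 + 12 + 12 + 18 + 12 + 15 + 15 + 15 + 8 + 16 + 5 + 13 + 12 + 13 + 12 + 14 + 11 + 12) / 18 = 228 / 18 = 12.6667
LCL = c̄ − 3√c̄ = 12.6667 − 3 × 3.5590 = 1.9896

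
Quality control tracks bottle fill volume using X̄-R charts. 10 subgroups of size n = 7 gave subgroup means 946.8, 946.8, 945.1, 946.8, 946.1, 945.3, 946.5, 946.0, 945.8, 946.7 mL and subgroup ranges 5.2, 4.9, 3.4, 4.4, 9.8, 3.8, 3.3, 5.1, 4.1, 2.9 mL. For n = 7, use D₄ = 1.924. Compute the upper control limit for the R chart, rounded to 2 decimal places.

R̄ = (5.2 + 4.9 + 3.4 + 4.4 + 9.8 + 3.8 + 3.3 + 5.1 + 4.1 + 2.9) / 10 = 46.9000 / 10 = 4.6900
UCL_R = D₄·R̄ = 1.924 × 4.6900 = 9.0236

9.02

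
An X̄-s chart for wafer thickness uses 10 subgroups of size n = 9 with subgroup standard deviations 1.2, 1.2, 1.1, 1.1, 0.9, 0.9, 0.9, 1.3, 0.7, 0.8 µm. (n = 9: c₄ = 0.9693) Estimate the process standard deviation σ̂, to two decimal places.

1.04

s̄ = (1.2 + 1.2 + 1.1 + 1.1 + 0.9 + 0.9 + 0.9 + 1.3 + 0.7 + 0.8) / 10 = 1.0100
σ̂ = s̄ / c₄ = 1.0100 / 0.9693 = 1.0420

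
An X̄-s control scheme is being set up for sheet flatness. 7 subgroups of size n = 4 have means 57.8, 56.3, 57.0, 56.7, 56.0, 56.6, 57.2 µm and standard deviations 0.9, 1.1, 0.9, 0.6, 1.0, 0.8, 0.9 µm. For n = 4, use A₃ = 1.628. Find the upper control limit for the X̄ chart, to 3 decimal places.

58.242

X̄̄ = (57.8 + 56.3 + 57.0 + 56.7 + 56.0 + 56.6 + 57.2) / 7 = 56.8000
s̄ = (0.9 + 1.1 + 0.9 + 0.6 + 1.0 + 0.8 + 0.9) / 7 = 0.8857
UCL = X̄̄ + A₃·s̄ = 56.8000 + 1.628 × 0.8857 = 58.2419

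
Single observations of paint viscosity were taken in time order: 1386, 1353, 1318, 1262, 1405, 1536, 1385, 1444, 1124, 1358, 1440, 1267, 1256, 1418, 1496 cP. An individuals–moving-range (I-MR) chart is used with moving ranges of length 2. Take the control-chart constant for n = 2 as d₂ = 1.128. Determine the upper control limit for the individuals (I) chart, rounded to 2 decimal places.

X̄ = (1386 + 1353 + 1318 + 1262 + 1405 + 1536 + 1385 + 1444 + 1124 + 1358 + 1440 + 1267 + 1256 + 1418 + 1496) / 15 = 1363.2000
Moving ranges: 33, 35, 56, 143, 131, 151, 59, 320, 234, 82, 173, 11, 162, 78; M̄R̄ = 1668.0000 / 14 = 119.1429
UCL = X̄ + 3·M̄R̄/d₂ = 1363.2000 + 3 × 119.1429 / 1.128 = 1680.0693

1680.07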